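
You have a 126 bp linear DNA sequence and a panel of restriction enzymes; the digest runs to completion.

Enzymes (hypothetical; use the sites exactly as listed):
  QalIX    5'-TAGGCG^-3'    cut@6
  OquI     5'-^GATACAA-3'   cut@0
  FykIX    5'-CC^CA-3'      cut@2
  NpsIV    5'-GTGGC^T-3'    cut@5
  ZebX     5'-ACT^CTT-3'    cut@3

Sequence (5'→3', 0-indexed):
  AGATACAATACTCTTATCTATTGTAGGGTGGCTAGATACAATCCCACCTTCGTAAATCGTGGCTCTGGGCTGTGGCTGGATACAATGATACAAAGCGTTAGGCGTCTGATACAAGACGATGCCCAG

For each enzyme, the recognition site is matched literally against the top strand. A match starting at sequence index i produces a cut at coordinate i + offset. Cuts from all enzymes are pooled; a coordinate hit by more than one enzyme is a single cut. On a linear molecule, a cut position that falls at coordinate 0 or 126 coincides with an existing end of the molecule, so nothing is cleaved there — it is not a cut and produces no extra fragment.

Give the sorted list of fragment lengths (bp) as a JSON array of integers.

Per-enzyme occurrences:
  QalIX TAGGCG/6: at [98] ⇒ [104]
  OquI GATACAA/0: at [1, 34, 78, 86, 107] ⇒ [1, 34, 78, 86, 107]
  FykIX CCCA/2: at [42, 121] ⇒ [44, 123]
  NpsIV GTGGCT/5: at [27, 58, 71] ⇒ [32, 63, 76]
  ZebX ACTCTT/3: at [9] ⇒ [12]

All cut coordinates (distinct, sorted): [1, 12, 32, 34, 44, 63, 76, 78, 86, 104, 107, 123]

Fragment lengths:
  [0,1): 1 bp
  [1,12): 11 bp
  [12,32): 20 bp
  [32,34): 2 bp
  [34,44): 10 bp
  [44,63): 19 bp
  [63,76): 13 bp
  [76,78): 2 bp
  [78,86): 8 bp
  [86,104): 18 bp
  [104,107): 3 bp
  [107,123): 16 bp
  [123,126): 3 bp

[1,2,2,3,3,8,10,11,13,16,18,19,20]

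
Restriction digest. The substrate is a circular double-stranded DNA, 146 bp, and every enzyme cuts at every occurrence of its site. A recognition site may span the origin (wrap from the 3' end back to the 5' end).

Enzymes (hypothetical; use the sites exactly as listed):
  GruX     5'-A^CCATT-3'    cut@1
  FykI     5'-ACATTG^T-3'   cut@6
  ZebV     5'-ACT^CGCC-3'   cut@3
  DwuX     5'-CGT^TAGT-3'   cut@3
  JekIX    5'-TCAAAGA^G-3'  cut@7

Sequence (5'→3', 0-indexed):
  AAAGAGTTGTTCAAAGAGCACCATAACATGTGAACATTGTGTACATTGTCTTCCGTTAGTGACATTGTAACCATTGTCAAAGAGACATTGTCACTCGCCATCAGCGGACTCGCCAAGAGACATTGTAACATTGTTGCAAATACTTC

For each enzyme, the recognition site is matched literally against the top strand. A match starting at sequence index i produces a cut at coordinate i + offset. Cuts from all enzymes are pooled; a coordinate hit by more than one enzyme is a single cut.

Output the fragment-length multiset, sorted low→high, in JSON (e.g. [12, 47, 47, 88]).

[3,5,7,8,8,9,11,12,13,15,15,18,22]

Site scan:
  GruX ACCATT/1: at [69] ⇒ [70]
  FykI ACATTGT/6: at [33, 42, 61, 84, 119, 127] ⇒ [39, 48, 67, 90, 125, 133]
  ZebV ACTCGCC/3: at [92, 107] ⇒ [95, 110]
  DwuX CGTTAGT/3: at [53] ⇒ [56]
  JekIX TCAAAGAG/7: at [10, 76, 144] ⇒ [5, 17, 83]

Pooled cuts: [5, 17, 39, 48, 56, 67, 70, 83, 90, 95, 110, 125, 133]

Fragments:
  5→17: 12 bp
  17→39: 22 bp
  39→48: 9 bp
  48→56: 8 bp
  56→67: 11 bp
  67→70: 3 bp
  70→83: 13 bp
  83→90: 7 bp
  90→95: 5 bp
  95→110: 15 bp
  110→125: 15 bp
  125→133: 8 bp
  133→5 (wrap): 146-133+5 = 18 bp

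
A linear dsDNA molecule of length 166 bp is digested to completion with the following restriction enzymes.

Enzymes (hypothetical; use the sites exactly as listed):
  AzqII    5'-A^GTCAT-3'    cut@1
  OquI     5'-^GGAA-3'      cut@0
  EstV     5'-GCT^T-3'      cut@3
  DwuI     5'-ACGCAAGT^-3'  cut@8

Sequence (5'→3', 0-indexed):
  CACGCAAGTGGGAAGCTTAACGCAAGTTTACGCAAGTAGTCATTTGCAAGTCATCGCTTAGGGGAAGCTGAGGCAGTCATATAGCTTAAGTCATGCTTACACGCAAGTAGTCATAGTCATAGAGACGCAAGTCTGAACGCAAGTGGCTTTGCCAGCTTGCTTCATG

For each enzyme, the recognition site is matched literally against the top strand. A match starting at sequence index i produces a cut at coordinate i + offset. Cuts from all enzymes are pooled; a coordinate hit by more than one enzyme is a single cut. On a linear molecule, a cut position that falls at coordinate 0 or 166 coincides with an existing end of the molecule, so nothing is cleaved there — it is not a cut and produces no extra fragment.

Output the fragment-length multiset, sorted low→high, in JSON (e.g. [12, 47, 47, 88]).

[1,1,1,3,4,4,4,5,6,7,8,9,9,9,10,10,11,11,11,12,13,17]

Site scan:
  AzqII (AGTCAT, off=1): starts [37, 48, 74, 88, 108, 114] → cuts [38, 49, 75, 89, 109, 115]
  OquI (GGAA, off=0): starts [10, 62] → cuts [10, 62]
  EstV (GCTT, off=3): starts [14, 55, 83, 94, 145, 154, 158] → cuts [17, 58, 86, 97, 148, 157, 161]
  DwuI (ACGCAAGT, off=8): starts [1, 19, 29, 100, 124, 136] → cuts [9, 27, 37, 108, 132, 144]

All cut coordinates (distinct, sorted): [9, 10, 17, 27, 37, 38, 49, 58, 62, 75, 86, 89, 97, 108, 109, 115, 132, 144, 148, 157, 161]

Fragment lengths:
  [0,9): 9 bp
  [9,10): 1 bp
  [10,17): 7 bp
  [17,27): 10 bp
  [27,37): 10 bp
  [37,38): 1 bp
  [38,49): 11 bp
  [49,58): 9 bp
  [58,62): 4 bp
  [62,75): 13 bp
  [75,86): 11 bp
  [86,89): 3 bp
  [89,97): 8 bp
  [97,108): 11 bp
  [108,109): 1 bp
  [109,115): 6 bp
  [115,132): 17 bp
  [132,144): 12 bp
  [144,148): 4 bp
  [148,157): 9 bp
  [157,161): 4 bp
  [161,166): 5 bp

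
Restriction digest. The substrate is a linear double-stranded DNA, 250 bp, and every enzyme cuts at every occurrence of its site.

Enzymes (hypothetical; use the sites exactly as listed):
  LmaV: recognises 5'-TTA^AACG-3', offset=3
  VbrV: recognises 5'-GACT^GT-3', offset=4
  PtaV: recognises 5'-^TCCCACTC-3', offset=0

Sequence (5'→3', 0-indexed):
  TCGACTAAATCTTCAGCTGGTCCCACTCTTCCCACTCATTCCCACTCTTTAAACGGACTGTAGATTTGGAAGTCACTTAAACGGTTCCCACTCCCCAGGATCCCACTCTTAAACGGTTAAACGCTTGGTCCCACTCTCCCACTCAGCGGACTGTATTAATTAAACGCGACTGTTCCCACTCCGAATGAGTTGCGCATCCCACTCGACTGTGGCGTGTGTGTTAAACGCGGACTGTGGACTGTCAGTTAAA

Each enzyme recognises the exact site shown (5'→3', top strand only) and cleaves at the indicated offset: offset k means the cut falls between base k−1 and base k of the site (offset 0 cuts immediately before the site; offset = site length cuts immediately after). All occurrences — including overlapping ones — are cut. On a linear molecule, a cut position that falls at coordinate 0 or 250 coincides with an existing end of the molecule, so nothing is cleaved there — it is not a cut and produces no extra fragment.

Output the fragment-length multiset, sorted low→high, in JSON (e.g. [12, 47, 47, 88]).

[2,6,7,8,8,8,9,9,9,10,10,10,10,11,12,12,15,15,16,20,20,23]

Site scan:
  LmaV (TTAAACG, off=3): starts [48, 76, 108, 116, 159, 220] → cuts [51, 79, 111, 119, 162, 223]
  VbrV (GACTGT, off=4): starts [55, 148, 167, 204, 229, 236] → cuts [59, 152, 171, 208, 233, 240]
  PtaV (TCCCACTC, off=0): starts [20, 29, 39, 85, 100, 128, 136, 173, 196] → cuts [20, 29, 39, 85, 100, 128, 136, 173, 196]

All cut coordinates (distinct, sorted): [20, 29, 39, 51, 59, 79, 85, 100, 111, 119, 128, 136, 152, 162, 171, 173, 196, 208, 223, 233, 240]

Fragment lengths:
  [0,20): 20 bp
  [20,29): 9 bp
  [29,39): 10 bp
  [39,51): 12 bp
  [51,59): 8 bp
  [59,79): 20 bp
  [79,85): 6 bp
  [85,100): 15 bp
  [100,111): 11 bp
  [111,119): 8 bp
  [119,128): 9 bp
  [128,136): 8 bp
  [136,152): 16 bp
  [152,162): 10 bp
  [162,171): 9 bp
  [171,173): 2 bp
  [173,196): 23 bp
  [196,208): 12 bp
  [208,223): 15 bp
  [223,233): 10 bp
  [233,240): 7 bp
  [240,250): 10 bp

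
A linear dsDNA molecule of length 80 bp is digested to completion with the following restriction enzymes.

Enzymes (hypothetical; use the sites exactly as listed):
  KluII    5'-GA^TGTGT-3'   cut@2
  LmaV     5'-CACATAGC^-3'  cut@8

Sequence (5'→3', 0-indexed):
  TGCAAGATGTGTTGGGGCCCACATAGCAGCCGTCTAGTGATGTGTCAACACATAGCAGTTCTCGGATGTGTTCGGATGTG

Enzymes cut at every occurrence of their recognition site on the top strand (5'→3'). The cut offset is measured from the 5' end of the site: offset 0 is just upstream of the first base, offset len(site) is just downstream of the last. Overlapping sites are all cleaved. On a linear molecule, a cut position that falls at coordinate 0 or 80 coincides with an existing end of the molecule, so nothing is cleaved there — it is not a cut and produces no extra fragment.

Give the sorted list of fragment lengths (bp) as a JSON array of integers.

[7,10,13,14,16,20]

Site scan:
  KluII (GATGTGT, off=2): starts [5, 38, 64] → cuts [7, 40, 66]
  LmaV (CACATAGC, off=8): starts [19, 48] → cuts [27, 56]

Pooled cuts: [7, 27, 40, 56, 66]

Fragments:
  [0,7): 7 bp
  [7,27): 20 bp
  [27,40): 13 bp
  [40,56): 16 bp
  [56,66): 10 bp
  [66,80): 14 bp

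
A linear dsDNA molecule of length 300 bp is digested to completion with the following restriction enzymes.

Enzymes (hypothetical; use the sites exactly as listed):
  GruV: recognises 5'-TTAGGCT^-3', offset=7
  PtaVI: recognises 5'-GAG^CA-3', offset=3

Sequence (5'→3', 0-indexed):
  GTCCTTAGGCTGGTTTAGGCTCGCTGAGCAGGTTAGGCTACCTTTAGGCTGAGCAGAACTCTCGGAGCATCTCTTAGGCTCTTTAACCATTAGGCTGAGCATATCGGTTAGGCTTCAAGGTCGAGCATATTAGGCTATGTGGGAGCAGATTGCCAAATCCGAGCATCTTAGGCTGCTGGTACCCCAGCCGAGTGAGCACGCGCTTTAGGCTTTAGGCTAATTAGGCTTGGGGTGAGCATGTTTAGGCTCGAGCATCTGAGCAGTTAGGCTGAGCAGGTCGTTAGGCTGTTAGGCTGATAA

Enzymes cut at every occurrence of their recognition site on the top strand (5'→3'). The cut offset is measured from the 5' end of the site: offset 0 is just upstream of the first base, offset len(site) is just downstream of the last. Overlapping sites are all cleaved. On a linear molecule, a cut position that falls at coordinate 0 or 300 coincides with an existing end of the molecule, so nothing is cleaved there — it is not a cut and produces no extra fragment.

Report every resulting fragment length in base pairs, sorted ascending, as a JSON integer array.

[3,3,3,4,5,7,7,8,8,9,9,9,10,10,11,11,11,11,11,11,12,13,14,14,15,15,16,18,22]

Site scan:
  GruV TTAGGCT/7: at [4, 14, 32, 43, 73, 89, 107, 129, 167, 204, 211, 220, 241, 263, 280, 288] ⇒ [11, 21, 39, 50, 80, 96, 114, 136, 174, 211, 218, 227, 248, 270, 287, 295]
  PtaVI GAGCA/3: at [25, 50, 64, 96, 122, 142, 160, 193, 233, 249, 257, 270] ⇒ [28, 53, 67, 99, 125, 145, 163, 196, 236, 252, 260, 273]

Pooled cuts: [11, 21, 28, 39, 50, 53, 67, 80, 96, 99, 114, 125, 136, 145, 163, 174, 196, 211, 218, 227, 236, 248, 252, 260, 270, 273, 287, 295]

Fragment lengths:
  [0,11): 11 bp
  [11,21): 10 bp
  [21,28): 7 bp
  [28,39): 11 bp
  [39,50): 11 bp
  [50,53): 3 bp
  [53,67): 14 bp
  [67,80): 13 bp
  [80,96): 16 bp
  [96,99): 3 bp
  [99,114): 15 bp
  [114,125): 11 bp
  [125,136): 11 bp
  [136,145): 9 bp
  [145,163): 18 bp
  [163,174): 11 bp
  [174,196): 22 bp
  [196,211): 15 bp
  [211,218): 7 bp
  [218,227): 9 bp
  [227,236): 9 bp
  [236,248): 12 bp
  [248,252): 4 bp
  [252,260): 8 bp
  [260,270): 10 bp
  [270,273): 3 bp
  [273,287): 14 bp
  [287,295): 8 bp
  [295,300): 5 bp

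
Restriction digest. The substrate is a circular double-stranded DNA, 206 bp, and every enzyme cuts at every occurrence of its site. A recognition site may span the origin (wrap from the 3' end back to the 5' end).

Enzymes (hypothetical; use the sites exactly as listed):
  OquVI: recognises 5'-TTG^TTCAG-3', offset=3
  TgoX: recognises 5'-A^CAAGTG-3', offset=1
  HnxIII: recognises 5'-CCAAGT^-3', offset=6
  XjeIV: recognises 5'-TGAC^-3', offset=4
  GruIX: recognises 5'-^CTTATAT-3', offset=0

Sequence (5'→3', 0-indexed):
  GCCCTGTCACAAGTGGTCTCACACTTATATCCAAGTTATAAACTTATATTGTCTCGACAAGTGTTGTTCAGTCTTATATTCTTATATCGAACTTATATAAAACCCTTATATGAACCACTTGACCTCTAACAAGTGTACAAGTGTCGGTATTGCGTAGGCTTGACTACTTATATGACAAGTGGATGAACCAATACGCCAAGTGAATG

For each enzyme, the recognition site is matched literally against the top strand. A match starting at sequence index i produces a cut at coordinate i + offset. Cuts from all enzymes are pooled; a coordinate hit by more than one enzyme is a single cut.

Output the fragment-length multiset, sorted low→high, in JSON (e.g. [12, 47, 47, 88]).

Site scan:
  OquVI TTGTTCAG/3: at [63] ⇒ [66]
  TgoX ACAAGTG/1: at [8, 56, 128, 136, 174] ⇒ [9, 57, 129, 137, 175]
  HnxIII CCAAGT/6: at [30, 195] ⇒ [36, 201]
  XjeIV TGAC/4: at [119, 160, 172] ⇒ [123, 164, 176]
  GruIX CTTATAT/0: at [23, 42, 72, 80, 91, 104, 166] ⇒ [23, 42, 72, 80, 91, 104, 166]

Pooled cuts: [9, 23, 36, 42, 57, 66, 72, 80, 91, 104, 123, 129, 137, 164, 166, 175, 176, 201]

Fragments:
  9→23: 14 bp
  23→36: 13 bp
  36→42: 6 bp
  42→57: 15 bp
  57→66: 9 bp
  66→72: 6 bp
  72→80: 8 bp
  80→91: 11 bp
  91→104: 13 bp
  104→123: 19 bp
  123→129: 6 bp
  129→137: 8 bp
  137→164: 27 bp
  164→166: 2 bp
  166→175: 9 bp
  175→176: 1 bp
  176→201: 25 bp
  201→9 (wrap): 206-201+9 = 14 bp

[1,2,6,6,6,8,8,9,9,11,13,13,14,14,15,19,25,27]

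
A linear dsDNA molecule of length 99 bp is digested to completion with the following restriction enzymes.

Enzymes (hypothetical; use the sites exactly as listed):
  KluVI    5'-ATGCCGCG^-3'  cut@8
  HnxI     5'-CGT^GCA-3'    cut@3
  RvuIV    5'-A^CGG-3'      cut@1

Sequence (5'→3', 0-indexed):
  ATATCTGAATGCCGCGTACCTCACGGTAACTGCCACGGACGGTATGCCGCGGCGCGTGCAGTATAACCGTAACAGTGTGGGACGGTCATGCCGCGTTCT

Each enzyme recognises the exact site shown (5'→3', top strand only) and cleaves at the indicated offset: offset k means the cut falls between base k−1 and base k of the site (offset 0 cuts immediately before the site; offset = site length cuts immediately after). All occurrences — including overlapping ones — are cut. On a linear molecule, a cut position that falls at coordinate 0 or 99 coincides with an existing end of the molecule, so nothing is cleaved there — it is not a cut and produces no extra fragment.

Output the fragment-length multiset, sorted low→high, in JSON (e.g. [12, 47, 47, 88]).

Site scan:
  KluVI ATGCCGCG/8: at [8, 43, 87] ⇒ [16, 51, 95]
  HnxI CGTGCA/3: at [54] ⇒ [57]
  RvuIV ACGG/1: at [22, 34, 38, 81] ⇒ [23, 35, 39, 82]

Pooled cuts: [16, 23, 35, 39, 51, 57, 82, 95]

Fragments:
  [0,16): 16 bp
  [16,23): 7 bp
  [23,35): 12 bp
  [35,39): 4 bp
  [39,51): 12 bp
  [51,57): 6 bp
  [57,82): 25 bp
  [82,95): 13 bp
  [95,99): 4 bp

[4,4,6,7,12,12,13,16,25]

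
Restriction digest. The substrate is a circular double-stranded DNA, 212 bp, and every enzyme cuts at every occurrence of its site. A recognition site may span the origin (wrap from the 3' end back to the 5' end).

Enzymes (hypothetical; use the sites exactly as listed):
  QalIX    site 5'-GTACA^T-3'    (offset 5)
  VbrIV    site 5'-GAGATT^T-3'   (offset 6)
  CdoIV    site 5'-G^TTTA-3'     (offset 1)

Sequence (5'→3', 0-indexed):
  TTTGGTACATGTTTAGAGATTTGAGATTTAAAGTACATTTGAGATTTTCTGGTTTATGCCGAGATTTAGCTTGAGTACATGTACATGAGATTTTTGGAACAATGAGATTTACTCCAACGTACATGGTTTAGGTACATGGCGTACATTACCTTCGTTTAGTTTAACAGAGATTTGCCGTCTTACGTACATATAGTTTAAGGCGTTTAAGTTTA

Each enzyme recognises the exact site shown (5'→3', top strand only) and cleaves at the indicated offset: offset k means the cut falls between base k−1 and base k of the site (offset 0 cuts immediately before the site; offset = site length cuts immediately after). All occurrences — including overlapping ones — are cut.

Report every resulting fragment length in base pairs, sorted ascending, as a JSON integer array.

Scan for sites:
  QalIX GTACAT/5: at [4, 32, 74, 80, 118, 131, 140, 183] ⇒ [9, 37, 79, 85, 123, 136, 145, 188]
  VbrIV GAGATTT/6: at [15, 22, 40, 60, 86, 103, 166] ⇒ [21, 28, 46, 66, 92, 109, 172]
  CdoIV GTTTA/1: at [10, 51, 125, 153, 158, 192, 201, 207] ⇒ [11, 52, 126, 154, 159, 193, 202, 208]

All cut coordinates (distinct, sorted): [9, 11, 21, 28, 37, 46, 52, 66, 79, 85, 92, 109, 123, 126, 136, 145, 154, 159, 172, 188, 193, 202, 208]

Fragments:
  9→11: 2 bp
  11→21: 10 bp
  21→28: 7 bp
  28→37: 9 bp
  37→46: 9 bp
  46→52: 6 bp
  52→66: 14 bp
  66→79: 13 bp
  79→85: 6 bp
  85→92: 7 bp
  92→109: 17 bp
  109→123: 14 bp
  123→126: 3 bp
  126→136: 10 bp
  136→145: 9 bp
  145→154: 9 bp
  154→159: 5 bp
  159→172: 13 bp
  172→188: 16 bp
  188→193: 5 bp
  193→202: 9 bp
  202→208: 6 bp
  208→9 (wrap): 212-208+9 = 13 bp

[2,3,5,5,6,6,6,7,7,9,9,9,9,9,10,10,13,13,13,14,14,16,17]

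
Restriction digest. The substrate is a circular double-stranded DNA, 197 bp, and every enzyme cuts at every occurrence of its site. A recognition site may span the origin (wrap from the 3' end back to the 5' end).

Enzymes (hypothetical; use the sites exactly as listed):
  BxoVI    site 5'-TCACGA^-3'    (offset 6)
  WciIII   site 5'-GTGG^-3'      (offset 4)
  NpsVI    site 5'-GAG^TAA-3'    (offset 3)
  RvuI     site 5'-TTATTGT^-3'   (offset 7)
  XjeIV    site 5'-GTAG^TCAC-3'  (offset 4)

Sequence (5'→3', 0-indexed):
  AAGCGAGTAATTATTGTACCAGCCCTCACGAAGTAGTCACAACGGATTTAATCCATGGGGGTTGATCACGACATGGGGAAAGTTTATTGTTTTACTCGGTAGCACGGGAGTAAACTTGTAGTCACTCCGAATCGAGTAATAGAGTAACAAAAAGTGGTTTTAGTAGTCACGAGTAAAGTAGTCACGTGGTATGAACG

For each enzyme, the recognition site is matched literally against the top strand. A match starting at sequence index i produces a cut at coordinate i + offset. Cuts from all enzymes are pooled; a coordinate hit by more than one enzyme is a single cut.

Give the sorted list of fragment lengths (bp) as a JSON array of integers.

Scan for sites:
  BxoVI TCACGA/6: at [25, 65, 166] ⇒ [31, 71, 172]
  WciIII GTGG/4: at [153, 185] ⇒ [157, 189]
  NpsVI GAGTAA/3: at [4, 107, 133, 141, 170] ⇒ [7, 110, 136, 144, 173]
  RvuI TTATTGT/7: at [10, 83] ⇒ [17, 90]
  XjeIV GTAGTCAC/4: at [32, 117, 162, 177] ⇒ [36, 121, 166, 181]

Pooled cuts: [7, 17, 31, 36, 71, 90, 110, 121, 136, 144, 157, 166, 172, 173, 181, 189]

Fragment lengths:
  7→17: 10 bp
  17→31: 14 bp
  31→36: 5 bp
  36→71: 35 bp
  71→90: 19 bp
  90→110: 20 bp
  110→121: 11 bp
  121→136: 15 bp
  136→144: 8 bp
  144→157: 13 bp
  157→166: 9 bp
  166→172: 6 bp
  172→173: 1 bp
  173→181: 8 bp
  181→189: 8 bp
  189→7 (wrap): 197-189+7 = 15 bp

[1,5,6,8,8,8,9,10,11,13,14,15,15,19,20,35]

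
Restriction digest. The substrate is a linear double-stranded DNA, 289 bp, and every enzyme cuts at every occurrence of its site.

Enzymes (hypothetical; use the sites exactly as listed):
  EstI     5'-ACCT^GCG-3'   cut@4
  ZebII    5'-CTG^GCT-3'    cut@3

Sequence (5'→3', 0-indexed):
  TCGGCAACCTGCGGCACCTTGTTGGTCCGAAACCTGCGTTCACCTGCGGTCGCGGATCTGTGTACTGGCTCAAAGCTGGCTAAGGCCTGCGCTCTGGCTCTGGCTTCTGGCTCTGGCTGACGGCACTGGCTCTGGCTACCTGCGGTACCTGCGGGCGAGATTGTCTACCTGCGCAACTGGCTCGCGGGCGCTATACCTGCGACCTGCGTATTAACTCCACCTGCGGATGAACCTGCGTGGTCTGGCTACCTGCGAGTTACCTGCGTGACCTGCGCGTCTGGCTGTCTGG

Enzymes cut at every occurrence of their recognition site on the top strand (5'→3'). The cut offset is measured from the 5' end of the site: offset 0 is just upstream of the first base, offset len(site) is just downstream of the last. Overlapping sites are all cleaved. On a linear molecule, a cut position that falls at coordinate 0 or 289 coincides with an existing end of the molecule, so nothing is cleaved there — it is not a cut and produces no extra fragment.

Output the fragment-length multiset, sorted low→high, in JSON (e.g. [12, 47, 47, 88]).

[6,6,6,7,7,7,7,9,9,9,9,9,10,10,10,11,11,12,13,17,18,19,20,22,25]

Site scan:
  EstI (ACCTGCG, off=4): starts [6, 31, 41, 137, 146, 166, 194, 201, 218, 230, 247, 258, 267] → cuts [10, 35, 45, 141, 150, 170, 198, 205, 222, 234, 251, 262, 271]
  ZebII (CTGGCT, off=3): starts [64, 75, 93, 99, 106, 112, 125, 131, 176, 241, 277] → cuts [67, 78, 96, 102, 109, 115, 128, 134, 179, 244, 280]

All cut coordinates (distinct, sorted): [10, 35, 45, 67, 78, 96, 102, 109, 115, 128, 134, 141, 150, 170, 179, 198, 205, 222, 234, 244, 251, 262, 271, 280]

Fragments:
  [0,10): 10 bp
  [10,35): 25 bp
  [35,45): 10 bp
  [45,67): 22 bp
  [67,78): 11 bp
  [78,96): 18 bp
  [96,102): 6 bp
  [102,109): 7 bp
  [109,115): 6 bp
  [115,128): 13 bp
  [128,134): 6 bp
  [134,141): 7 bp
  [141,150): 9 bp
  [150,170): 20 bp
  [170,179): 9 bp
  [179,198): 19 bp
  [198,205): 7 bp
  [205,222): 17 bp
  [222,234): 12 bp
  [234,244): 10 bp
  [244,251): 7 bp
  [251,262): 11 bp
  [262,271): 9 bp
  [271,280): 9 bp
  [280,289): 9 bp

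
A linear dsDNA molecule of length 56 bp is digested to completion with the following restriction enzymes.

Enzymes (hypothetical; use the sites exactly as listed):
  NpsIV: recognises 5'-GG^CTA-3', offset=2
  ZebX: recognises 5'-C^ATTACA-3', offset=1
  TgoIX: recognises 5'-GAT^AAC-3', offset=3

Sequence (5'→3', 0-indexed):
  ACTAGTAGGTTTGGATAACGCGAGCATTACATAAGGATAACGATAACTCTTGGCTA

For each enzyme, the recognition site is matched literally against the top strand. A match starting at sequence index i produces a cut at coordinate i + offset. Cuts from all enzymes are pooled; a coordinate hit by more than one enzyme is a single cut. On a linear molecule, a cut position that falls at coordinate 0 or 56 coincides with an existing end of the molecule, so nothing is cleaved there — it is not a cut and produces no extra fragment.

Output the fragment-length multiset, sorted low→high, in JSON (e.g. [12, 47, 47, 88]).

[3,6,9,9,13,16]

Per-enzyme occurrences:
  NpsIV (GGCTA, off=2): starts [51] → cuts [53]
  ZebX (CATTACA, off=1): starts [24] → cuts [25]
  TgoIX (GATAAC, off=3): starts [13, 35, 41] → cuts [16, 38, 44]

Pooled cuts: [16, 25, 38, 44, 53]

Fragment lengths:
  [0,16): 16 bp
  [16,25): 9 bp
  [25,38): 13 bp
  [38,44): 6 bp
  [44,53): 9 bp
  [53,56): 3 bp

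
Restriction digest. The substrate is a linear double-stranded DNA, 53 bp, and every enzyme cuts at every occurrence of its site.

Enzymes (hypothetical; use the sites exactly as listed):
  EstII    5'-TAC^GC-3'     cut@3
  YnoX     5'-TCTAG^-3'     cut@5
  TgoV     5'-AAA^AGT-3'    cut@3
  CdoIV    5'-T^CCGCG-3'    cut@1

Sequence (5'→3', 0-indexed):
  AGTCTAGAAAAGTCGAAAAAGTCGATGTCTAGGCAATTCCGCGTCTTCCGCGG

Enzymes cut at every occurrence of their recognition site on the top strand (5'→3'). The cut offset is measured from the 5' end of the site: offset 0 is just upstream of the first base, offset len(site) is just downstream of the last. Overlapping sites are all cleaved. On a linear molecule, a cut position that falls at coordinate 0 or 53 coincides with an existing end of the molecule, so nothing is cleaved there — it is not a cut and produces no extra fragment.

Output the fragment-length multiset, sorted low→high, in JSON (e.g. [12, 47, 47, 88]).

[3,6,6,7,9,9,13]

Site scan:
  EstII (TACGC, off=3): no sites
  YnoX (TCTAG, off=5): starts [2, 27] → cuts [7, 32]
  TgoV (AAAAGT, off=3): starts [7, 16] → cuts [10, 19]
  CdoIV (TCCGCG, off=1): starts [37, 46] → cuts [38, 47]

All cut coordinates (distinct, sorted): [7, 10, 19, 32, 38, 47]

Fragment lengths:
  [0,7): 7 bp
  [7,10): 3 bp
  [10,19): 9 bp
  [19,32): 13 bp
  [32,38): 6 bp
  [38,47): 9 bp
  [47,53): 6 bp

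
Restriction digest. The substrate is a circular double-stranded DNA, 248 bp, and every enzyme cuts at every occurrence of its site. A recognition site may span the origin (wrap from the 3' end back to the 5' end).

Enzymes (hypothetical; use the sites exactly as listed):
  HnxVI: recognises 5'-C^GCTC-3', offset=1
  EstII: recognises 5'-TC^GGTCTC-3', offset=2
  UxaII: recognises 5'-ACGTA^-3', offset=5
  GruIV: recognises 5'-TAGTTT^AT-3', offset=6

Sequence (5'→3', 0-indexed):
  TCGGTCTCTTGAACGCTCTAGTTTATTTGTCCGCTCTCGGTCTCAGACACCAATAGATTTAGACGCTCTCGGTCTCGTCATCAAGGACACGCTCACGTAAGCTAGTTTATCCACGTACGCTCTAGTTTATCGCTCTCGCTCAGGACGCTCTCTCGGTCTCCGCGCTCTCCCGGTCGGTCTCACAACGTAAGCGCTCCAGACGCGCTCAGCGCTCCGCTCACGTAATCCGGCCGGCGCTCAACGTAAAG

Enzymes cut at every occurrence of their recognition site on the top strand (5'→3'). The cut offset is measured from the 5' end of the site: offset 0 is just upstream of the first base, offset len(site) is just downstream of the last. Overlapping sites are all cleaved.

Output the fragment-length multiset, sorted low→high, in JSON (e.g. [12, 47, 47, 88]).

[1,3,3,5,5,6,6,6,7,8,8,9,9,9,9,9,9,10,10,10,11,11,12,12,14,20,26]

Per-enzyme occurrences:
  HnxVI (CGCTC, off=1): starts [13, 31, 63, 89, 117, 130, 136, 145, 162, 191, 202, 209, 214, 234] → cuts [14, 32, 64, 90, 118, 131, 137, 146, 163, 192, 203, 210, 215, 235]
  EstII (TCGGTCTC, off=2): starts [0, 36, 68, 152, 173] → cuts [2, 38, 70, 154, 175]
  UxaII (ACGTA, off=5): starts [94, 112, 184, 219, 240] → cuts [99, 117, 189, 224, 245]
  GruIV (TAGTTTAT, off=6): starts [18, 102, 122] → cuts [24, 108, 128]

All cut coordinates (distinct, sorted): [2, 14, 24, 32, 38, 64, 70, 90, 99, 108, 117, 118, 128, 131, 137, 146, 154, 163, 175, 189, 192, 203, 210, 215, 224, 235, 245]

Fragment lengths:
  2→14: 12 bp
  14→24: 10 bp
  24→32: 8 bp
  32→38: 6 bp
  38→64: 26 bp
  64→70: 6 bp
  70→90: 20 bp
  90→99: 9 bp
  99→108: 9 bp
  108→117: 9 bp
  117→118: 1 bp
  118→128: 10 bp
  128→131: 3 bp
  131→137: 6 bp
  137→146: 9 bp
  146→154: 8 bp
  154→163: 9 bp
  163→175: 12 bp
  175→189: 14 bp
  189→192: 3 bp
  192→203: 11 bp
  203→210: 7 bp
  210→215: 5 bp
  215→224: 9 bp
  224→235: 11 bp
  235→245: 10 bp
  245→2 (wrap): 248-245+2 = 5 bp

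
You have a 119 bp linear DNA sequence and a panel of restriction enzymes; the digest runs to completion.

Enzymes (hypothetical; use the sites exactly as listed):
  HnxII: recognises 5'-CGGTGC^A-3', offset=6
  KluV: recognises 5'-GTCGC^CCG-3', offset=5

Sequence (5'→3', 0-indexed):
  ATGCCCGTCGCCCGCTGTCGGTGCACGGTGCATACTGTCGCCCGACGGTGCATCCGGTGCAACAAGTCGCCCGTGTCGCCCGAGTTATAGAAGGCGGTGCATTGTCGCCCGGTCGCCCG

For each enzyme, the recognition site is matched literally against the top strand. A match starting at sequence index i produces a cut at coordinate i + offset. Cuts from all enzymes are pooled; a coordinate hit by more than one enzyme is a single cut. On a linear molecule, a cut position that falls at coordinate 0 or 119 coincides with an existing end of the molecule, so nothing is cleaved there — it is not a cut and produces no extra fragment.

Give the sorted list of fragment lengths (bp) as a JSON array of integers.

[3,7,8,8,9,9,10,10,10,11,13,21]

Site scan:
  HnxII (CGGTGCA, off=6): starts [18, 25, 45, 54, 94] → cuts [24, 31, 51, 60, 100]
  KluV (GTCGCCCG, off=5): starts [6, 36, 65, 74, 103, 111] → cuts [11, 41, 70, 79, 108, 116]

Pooled cuts: [11, 24, 31, 41, 51, 60, 70, 79, 100, 108, 116]

Fragments:
  [0,11): 11 bp
  [11,24): 13 bp
  [24,31): 7 bp
  [31,41): 10 bp
  [41,51): 10 bp
  [51,60): 9 bp
  [60,70): 10 bp
  [70,79): 9 bp
  [79,100): 21 bp
  [100,108): 8 bp
  [108,116): 8 bp
  [116,119): 3 bp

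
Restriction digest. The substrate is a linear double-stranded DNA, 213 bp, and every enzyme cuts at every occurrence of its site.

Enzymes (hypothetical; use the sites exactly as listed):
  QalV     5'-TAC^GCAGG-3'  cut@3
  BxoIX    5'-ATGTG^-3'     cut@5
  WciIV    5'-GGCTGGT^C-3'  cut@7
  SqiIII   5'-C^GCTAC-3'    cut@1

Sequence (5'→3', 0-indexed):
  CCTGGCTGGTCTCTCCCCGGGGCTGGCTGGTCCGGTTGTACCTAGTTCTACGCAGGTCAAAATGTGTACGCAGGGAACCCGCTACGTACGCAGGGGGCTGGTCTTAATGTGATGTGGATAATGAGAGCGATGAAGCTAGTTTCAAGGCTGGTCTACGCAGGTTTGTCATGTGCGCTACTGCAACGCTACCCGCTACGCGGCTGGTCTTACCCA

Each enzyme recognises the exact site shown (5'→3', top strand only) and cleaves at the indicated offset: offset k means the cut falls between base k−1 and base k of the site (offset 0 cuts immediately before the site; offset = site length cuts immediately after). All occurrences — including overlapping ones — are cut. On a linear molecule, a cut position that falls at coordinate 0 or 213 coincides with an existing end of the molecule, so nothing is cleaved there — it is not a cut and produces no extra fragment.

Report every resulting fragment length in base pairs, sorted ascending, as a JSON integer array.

[1,3,4,5,7,8,9,9,10,11,11,13,14,15,16,20,21,36]

Site scan:
  QalV TACGCAGG/3: at [48, 66, 86, 153] ⇒ [51, 69, 89, 156]
  BxoIX ATGTG/5: at [61, 106, 111, 167] ⇒ [66, 111, 116, 172]
  WciIV GGCTGGTC/7: at [3, 24, 95, 145, 198] ⇒ [10, 31, 102, 152, 205]
  SqiIII CGCTAC/1: at [79, 172, 183, 190] ⇒ [80, 173, 184, 191]

All cut coordinates (distinct, sorted): [10, 31, 51, 66, 69, 80, 89, 102, 111, 116, 152, 156, 172, 173, 184, 191, 205]

Fragment lengths:
  [0,10): 10 bp
  [10,31): 21 bp
  [31,51): 20 bp
  [51,66): 15 bp
  [66,69): 3 bp
  [69,80): 11 bp
  [80,89): 9 bp
  [89,102): 13 bp
  [102,111): 9 bp
  [111,116): 5 bp
  [116,152): 36 bp
  [152,156): 4 bp
  [156,172): 16 bp
  [172,173): 1 bp
  [173,184): 11 bp
  [184,191): 7 bp
  [191,205): 14 bp
  [205,213): 8 bp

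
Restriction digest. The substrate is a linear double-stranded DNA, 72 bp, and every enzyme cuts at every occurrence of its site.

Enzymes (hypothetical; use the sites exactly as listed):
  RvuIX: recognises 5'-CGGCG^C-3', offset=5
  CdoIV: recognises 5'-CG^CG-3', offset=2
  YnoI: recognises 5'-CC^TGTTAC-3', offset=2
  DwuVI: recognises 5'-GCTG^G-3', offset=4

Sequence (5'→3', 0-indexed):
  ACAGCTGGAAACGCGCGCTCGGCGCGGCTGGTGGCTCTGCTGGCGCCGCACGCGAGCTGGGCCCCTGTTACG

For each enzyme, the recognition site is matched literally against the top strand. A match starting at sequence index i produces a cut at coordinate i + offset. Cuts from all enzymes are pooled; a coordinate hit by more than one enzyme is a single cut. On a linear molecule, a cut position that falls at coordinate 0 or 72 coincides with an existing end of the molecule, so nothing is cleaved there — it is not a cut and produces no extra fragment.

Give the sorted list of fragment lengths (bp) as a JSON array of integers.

Scan for sites:
  RvuIX CGGCGC/5: at [19] ⇒ [24]
  CdoIV CGCG/2: at [11, 13, 22, 50] ⇒ [13, 15, 24, 52]
  YnoI CCTGTTAC/2: at [63] ⇒ [65]
  DwuVI GCTGG/4: at [3, 26, 38, 55] ⇒ [7, 30, 42, 59]

All cut coordinates (distinct, sorted): [7, 13, 15, 24, 30, 42, 52, 59, 65]

Fragments:
  [0,7): 7 bp
  [7,13): 6 bp
  [13,15): 2 bp
  [15,24): 9 bp
  [24,30): 6 bp
  [30,42): 12 bp
  [42,52): 10 bp
  [52,59): 7 bp
  [59,65): 6 bp
  [65,72): 7 bp

[2,6,6,6,7,7,7,9,10,12]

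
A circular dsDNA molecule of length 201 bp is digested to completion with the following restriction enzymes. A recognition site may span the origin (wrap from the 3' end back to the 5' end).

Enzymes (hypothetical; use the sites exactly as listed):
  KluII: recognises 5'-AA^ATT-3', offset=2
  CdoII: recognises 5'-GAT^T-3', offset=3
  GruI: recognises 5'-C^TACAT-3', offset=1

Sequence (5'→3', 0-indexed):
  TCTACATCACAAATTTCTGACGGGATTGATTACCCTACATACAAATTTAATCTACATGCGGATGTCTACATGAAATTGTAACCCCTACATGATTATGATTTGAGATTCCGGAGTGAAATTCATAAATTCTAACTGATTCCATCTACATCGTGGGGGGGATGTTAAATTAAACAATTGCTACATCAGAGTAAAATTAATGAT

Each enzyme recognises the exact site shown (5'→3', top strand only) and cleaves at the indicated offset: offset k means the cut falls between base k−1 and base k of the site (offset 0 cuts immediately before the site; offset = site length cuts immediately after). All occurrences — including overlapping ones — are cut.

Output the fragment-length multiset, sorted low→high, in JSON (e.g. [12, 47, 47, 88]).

[2,4,5,6,6,7,8,8,8,8,9,9,10,11,11,12,13,14,14,14,22]

Scan for sites:
  KluII AAATT/2: at [10, 42, 72, 115, 123, 163, 190] ⇒ [12, 44, 74, 117, 125, 165, 192]
  CdoII GATT/3: at [23, 27, 90, 96, 103, 134, 198] ⇒ [0, 26, 30, 93, 99, 106, 137]
  GruI CTACAT/1: at [1, 34, 51, 65, 84, 142, 177] ⇒ [2, 35, 52, 66, 85, 143, 178]

Pooled cuts: [0, 2, 12, 26, 30, 35, 44, 52, 66, 74, 85, 93, 99, 106, 117, 125, 137, 143, 165, 178, 192]

Fragment lengths:
  0→2: 2 bp
  2→12: 10 bp
  12→26: 14 bp
  26→30: 4 bp
  30→35: 5 bp
  35→44: 9 bp
  44→52: 8 bp
  52→66: 14 bp
  66→74: 8 bp
  74→85: 11 bp
  85→93: 8 bp
  93→99: 6 bp
  99→106: 7 bp
  106→117: 11 bp
  117→125: 8 bp
  125→137: 12 bp
  137→143: 6 bp
  143→165: 22 bp
  165→178: 13 bp
  178→192: 14 bp
  192→0 (wrap): 201-192+0 = 9 bp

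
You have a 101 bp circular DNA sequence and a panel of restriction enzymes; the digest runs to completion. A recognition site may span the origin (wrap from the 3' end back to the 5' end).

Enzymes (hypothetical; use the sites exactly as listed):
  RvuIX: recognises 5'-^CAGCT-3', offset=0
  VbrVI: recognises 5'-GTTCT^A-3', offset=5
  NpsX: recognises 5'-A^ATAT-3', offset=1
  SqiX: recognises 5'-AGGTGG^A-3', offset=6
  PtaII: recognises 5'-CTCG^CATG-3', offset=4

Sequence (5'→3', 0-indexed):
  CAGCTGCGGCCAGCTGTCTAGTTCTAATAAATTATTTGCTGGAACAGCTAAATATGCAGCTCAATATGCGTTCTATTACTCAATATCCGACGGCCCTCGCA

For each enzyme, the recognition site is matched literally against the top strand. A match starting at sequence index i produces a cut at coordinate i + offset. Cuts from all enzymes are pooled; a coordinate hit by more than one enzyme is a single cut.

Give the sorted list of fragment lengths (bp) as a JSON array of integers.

[5,7,7,8,10,11,15,19,19]

Site scan:
  RvuIX CAGCT/0: at [0, 10, 44, 56] ⇒ [0, 10, 44, 56]
  VbrVI GTTCTA/5: at [20, 69] ⇒ [25, 74]
  NpsX AATAT/1: at [50, 62, 81] ⇒ [51, 63, 82]
  SqiX (AGGTGGA, off=6): no sites
  PtaII (CTCGCATG, off=4): no sites

All cut coordinates (distinct, sorted): [0, 10, 25, 44, 51, 56, 63, 74, 82]

Fragments:
  0→10: 10 bp
  10→25: 15 bp
  25→44: 19 bp
  44→51: 7 bp
  51→56: 5 bp
  56→63: 7 bp
  63→74: 11 bp
  74→82: 8 bp
  82→0 (wrap): 101-82+0 = 19 bp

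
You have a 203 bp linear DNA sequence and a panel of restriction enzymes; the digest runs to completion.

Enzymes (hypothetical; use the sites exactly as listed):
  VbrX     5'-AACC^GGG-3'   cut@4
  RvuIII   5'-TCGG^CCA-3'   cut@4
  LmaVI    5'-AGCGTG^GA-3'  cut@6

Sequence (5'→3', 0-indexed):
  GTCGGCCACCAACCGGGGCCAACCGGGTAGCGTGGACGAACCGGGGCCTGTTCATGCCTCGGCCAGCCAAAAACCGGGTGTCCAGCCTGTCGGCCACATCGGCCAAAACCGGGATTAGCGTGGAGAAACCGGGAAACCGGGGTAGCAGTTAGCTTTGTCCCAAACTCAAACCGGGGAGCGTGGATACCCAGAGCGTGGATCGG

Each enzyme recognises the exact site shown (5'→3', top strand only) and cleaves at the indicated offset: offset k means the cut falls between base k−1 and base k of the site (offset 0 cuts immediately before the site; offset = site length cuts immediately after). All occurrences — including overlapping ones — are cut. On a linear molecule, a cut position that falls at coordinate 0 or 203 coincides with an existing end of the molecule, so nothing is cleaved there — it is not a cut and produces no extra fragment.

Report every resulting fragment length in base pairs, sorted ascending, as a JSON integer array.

Per-enzyme occurrences:
  VbrX (AACCGGG, off=4): starts [10, 20, 38, 71, 106, 126, 134, 168] → cuts [14, 24, 42, 75, 110, 130, 138, 172]
  RvuIII (TCGGCCA, off=4): starts [1, 58, 89, 98] → cuts [5, 62, 93, 102]
  LmaVI (AGCGTGGA, off=6): starts [28, 116, 176, 191] → cuts [34, 122, 182, 197]

Pooled cuts: [5, 14, 24, 34, 42, 62, 75, 93, 102, 110, 122, 130, 138, 172, 182, 197]

Fragment lengths:
  [0,5): 5 bp
  [5,14): 9 bp
  [14,24): 10 bp
  [24,34): 10 bp
  [34,42): 8 bp
  [42,62): 20 bp
  [62,75): 13 bp
  [75,93): 18 bp
  [93,102): 9 bp
  [102,110): 8 bp
  [110,122): 12 bp
  [122,130): 8 bp
  [130,138): 8 bp
  [138,172): 34 bp
  [172,182): 10 bp
  [182,197): 15 bp
  [197,203): 6 bp

[5,6,8,8,8,8,9,9,10,10,10,12,13,15,18,20,34]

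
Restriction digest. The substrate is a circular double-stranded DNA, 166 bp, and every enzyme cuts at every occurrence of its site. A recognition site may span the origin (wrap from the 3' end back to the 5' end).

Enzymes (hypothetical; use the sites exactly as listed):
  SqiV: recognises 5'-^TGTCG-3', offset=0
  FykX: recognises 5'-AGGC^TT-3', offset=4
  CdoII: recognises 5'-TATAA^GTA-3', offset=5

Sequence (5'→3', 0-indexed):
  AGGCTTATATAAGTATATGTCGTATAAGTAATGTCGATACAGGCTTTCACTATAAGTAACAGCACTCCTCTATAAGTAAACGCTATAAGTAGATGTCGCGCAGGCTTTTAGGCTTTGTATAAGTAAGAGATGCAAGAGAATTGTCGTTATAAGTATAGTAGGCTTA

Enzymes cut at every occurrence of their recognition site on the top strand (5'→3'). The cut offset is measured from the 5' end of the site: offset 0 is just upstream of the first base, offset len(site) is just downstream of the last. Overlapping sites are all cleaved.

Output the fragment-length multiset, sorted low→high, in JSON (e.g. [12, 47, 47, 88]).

Scan for sites:
  SqiV (TGTCG, off=0): starts [17, 31, 93, 141] → cuts [17, 31, 93, 141]
  FykX (AGGCTT, off=4): starts [0, 40, 101, 109, 159] → cuts [4, 44, 105, 113, 163]
  CdoII (TATAAGTA, off=5): starts [7, 22, 50, 70, 83, 117, 147] → cuts [12, 27, 55, 75, 88, 122, 152]

Pooled cuts: [4, 12, 17, 27, 31, 44, 55, 75, 88, 93, 105, 113, 122, 141, 152, 163]

Fragments:
  4→12: 8 bp
  12→17: 5 bp
  17→27: 10 bp
  27→31: 4 bp
  31→44: 13 bp
  44→55: 11 bp
  55→75: 20 bp
  75→88: 13 bp
  88→93: 5 bp
  93→105: 12 bp
  105→113: 8 bp
  113→122: 9 bp
  122→141: 19 bp
  141→152: 11 bp
  152→163: 11 bp
  163→4 (wrap): 166-163+4 = 7 bp

[4,5,5,7,8,8,9,10,11,11,11,12,13,13,19,20]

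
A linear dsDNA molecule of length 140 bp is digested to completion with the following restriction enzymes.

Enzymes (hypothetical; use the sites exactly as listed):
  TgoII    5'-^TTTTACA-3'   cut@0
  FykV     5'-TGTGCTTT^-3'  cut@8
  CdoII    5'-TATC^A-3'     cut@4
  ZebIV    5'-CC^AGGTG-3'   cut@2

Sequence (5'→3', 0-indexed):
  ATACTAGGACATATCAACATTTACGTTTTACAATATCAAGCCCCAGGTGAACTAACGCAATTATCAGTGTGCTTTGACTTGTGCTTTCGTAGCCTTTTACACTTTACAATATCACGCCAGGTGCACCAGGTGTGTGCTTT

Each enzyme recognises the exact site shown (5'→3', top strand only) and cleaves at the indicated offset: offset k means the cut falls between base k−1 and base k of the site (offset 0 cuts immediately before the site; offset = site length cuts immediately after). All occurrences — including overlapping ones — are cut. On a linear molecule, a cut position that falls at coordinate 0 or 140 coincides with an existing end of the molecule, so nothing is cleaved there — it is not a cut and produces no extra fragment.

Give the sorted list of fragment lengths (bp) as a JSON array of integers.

[5,7,7,9,10,10,12,12,13,15,19,21]

Scan for sites:
  TgoII TTTTACA/0: at [25, 94] ⇒ [25, 94]
  FykV TGTGCTTT/8: at [67, 79, 132] ⇒ [75, 87] (position 140 is a terminus of the linear molecule — no cut)
  CdoII TATCA/4: at [11, 33, 61, 109] ⇒ [15, 37, 65, 113]
  ZebIV CCAGGTG/2: at [42, 116, 125] ⇒ [44, 118, 127]

All cut coordinates (distinct, sorted): [15, 25, 37, 44, 65, 75, 87, 94, 113, 118, 127]

Fragments:
  [0,15): 15 bp
  [15,25): 10 bp
  [25,37): 12 bp
  [37,44): 7 bp
  [44,65): 21 bp
  [65,75): 10 bp
  [75,87): 12 bp
  [87,94): 7 bp
  [94,113): 19 bp
  [113,118): 5 bp
  [118,127): 9 bp
  [127,140): 13 bp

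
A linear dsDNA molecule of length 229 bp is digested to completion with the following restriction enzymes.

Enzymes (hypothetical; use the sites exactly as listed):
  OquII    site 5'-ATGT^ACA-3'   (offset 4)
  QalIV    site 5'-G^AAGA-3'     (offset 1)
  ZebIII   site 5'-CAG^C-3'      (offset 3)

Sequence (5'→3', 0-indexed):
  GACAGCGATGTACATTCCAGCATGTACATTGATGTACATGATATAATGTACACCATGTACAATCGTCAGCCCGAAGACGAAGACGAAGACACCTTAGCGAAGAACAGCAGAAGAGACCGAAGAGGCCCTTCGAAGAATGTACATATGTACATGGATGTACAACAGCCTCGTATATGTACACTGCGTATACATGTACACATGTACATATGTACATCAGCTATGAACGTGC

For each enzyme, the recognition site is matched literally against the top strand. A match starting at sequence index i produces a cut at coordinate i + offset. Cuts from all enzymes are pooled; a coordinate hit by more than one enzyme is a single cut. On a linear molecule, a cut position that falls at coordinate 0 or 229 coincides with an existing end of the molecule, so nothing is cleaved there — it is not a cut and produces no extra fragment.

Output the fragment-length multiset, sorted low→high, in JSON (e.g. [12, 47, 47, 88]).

[3,4,5,5,6,6,6,7,7,8,8,8,8,8,9,9,9,10,10,11,12,12,13,14,14,17]

Site scan:
  OquII (ATGTACA, off=4): starts [7, 21, 31, 45, 54, 136, 144, 154, 173, 190, 198, 206] → cuts [11, 25, 35, 49, 58, 140, 148, 158, 177, 194, 202, 210]
  QalIV (GAAGA, off=1): starts [72, 78, 84, 98, 109, 118, 131] → cuts [73, 79, 85, 99, 110, 119, 132]
  ZebIII (CAGC, off=3): starts [2, 17, 66, 104, 162, 214] → cuts [5, 20, 69, 107, 165, 217]

Pooled cuts: [5, 11, 20, 25, 35, 49, 58, 69, 73, 79, 85, 99, 107, 110, 119, 132, 140, 148, 158, 165, 177, 194, 202, 210, 217]

Fragments:
  [0,5): 5 bp
  [5,11): 6 bp
  [11,20): 9 bp
  [20,25): 5 bp
  [25,35): 10 bp
  [35,49): 14 bp
  [49,58): 9 bp
  [58,69): 11 bp
  [69,73): 4 bp
  [73,79): 6 bp
  [79,85): 6 bp
  [85,99): 14 bp
  [99,107): 8 bp
  [107,110): 3 bp
  [110,119): 9 bp
  [119,132): 13 bp
  [132,140): 8 bp
  [140,148): 8 bp
  [148,158): 10 bp
  [158,165): 7 bp
  [165,177): 12 bp
  [177,194): 17 bp
  [194,202): 8 bp
  [202,210): 8 bp
  [210,217): 7 bp
  [217,229): 12 bp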